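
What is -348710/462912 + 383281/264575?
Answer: 42582713011/61237471200 ≈ 0.69537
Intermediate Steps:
-348710/462912 + 383281/264575 = -348710*1/462912 + 383281*(1/264575) = -174355/231456 + 383281/264575 = 42582713011/61237471200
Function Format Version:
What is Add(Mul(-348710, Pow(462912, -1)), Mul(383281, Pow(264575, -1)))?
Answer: Rational(42582713011, 61237471200) ≈ 0.69537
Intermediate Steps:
Add(Mul(-348710, Pow(462912, -1)), Mul(383281, Pow(264575, -1))) = Add(Mul(-348710, Rational(1, 462912)), Mul(383281, Rational(1, 264575))) = Add(Rational(-174355, 231456), Rational(383281, 264575)) = Rational(42582713011, 61237471200)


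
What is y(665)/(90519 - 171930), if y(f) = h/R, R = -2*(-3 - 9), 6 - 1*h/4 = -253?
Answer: -259/488466 ≈ -0.00053023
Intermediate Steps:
h = 1036 (h = 24 - 4*(-253) = 24 + 1012 = 1036)
R = 24 (R = -2*(-12) = 24)
y(f) = 259/6 (y(f) = 1036/24 = 1036*(1/24) = 259/6)
y(665)/(90519 - 171930) = 259/(6*(90519 - 171930)) = (259/6)/(-81411) = (259/6)*(-1/81411) = -259/488466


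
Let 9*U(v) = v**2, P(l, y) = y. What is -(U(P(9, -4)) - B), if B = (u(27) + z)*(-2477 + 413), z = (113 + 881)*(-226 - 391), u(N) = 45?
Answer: 11391787712/9 ≈ 1.2658e+9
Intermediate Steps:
z = -613298 (z = 994*(-617) = -613298)
U(v) = v**2/9
B = 1265754192 (B = (45 - 613298)*(-2477 + 413) = -613253*(-2064) = 1265754192)
-(U(P(9, -4)) - B) = -((1/9)*(-4)**2 - 1*1265754192) = -((1/9)*16 - 1265754192) = -(16/9 - 1265754192) = -1*(-11391787712/9) = 11391787712/9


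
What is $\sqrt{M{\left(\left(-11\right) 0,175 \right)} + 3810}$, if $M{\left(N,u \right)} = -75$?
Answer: $3 \sqrt{415} \approx 61.115$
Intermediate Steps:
$\sqrt{M{\left(\left(-11\right) 0,175 \right)} + 3810} = \sqrt{-75 + 3810} = \sqrt{3735} = 3 \sqrt{415}$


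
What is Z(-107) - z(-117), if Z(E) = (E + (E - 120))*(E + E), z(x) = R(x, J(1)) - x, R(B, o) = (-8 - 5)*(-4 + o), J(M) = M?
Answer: 71320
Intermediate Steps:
R(B, o) = 52 - 13*o (R(B, o) = -13*(-4 + o) = 52 - 13*o)
z(x) = 39 - x (z(x) = (52 - 13*1) - x = (52 - 13) - x = 39 - x)
Z(E) = 2*E*(-120 + 2*E) (Z(E) = (E + (-120 + E))*(2*E) = (-120 + 2*E)*(2*E) = 2*E*(-120 + 2*E))
Z(-107) - z(-117) = 4*(-107)*(-60 - 107) - (39 - 1*(-117)) = 4*(-107)*(-167) - (39 + 117) = 71476 - 1*156 = 71476 - 156 = 71320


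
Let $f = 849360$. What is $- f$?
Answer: $-849360$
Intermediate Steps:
$- f = \left(-1\right) 849360 = -849360$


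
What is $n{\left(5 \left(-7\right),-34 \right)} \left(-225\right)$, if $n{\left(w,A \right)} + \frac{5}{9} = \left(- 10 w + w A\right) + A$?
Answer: $-338725$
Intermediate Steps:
$n{\left(w,A \right)} = - \frac{5}{9} + A - 10 w + A w$ ($n{\left(w,A \right)} = - \frac{5}{9} + \left(\left(- 10 w + w A\right) + A\right) = - \frac{5}{9} + \left(\left(- 10 w + A w\right) + A\right) = - \frac{5}{9} + \left(A - 10 w + A w\right) = - \frac{5}{9} + A - 10 w + A w$)
$n{\left(5 \left(-7\right),-34 \right)} \left(-225\right) = \left(- \frac{5}{9} - 34 - 10 \cdot 5 \left(-7\right) - 34 \cdot 5 \left(-7\right)\right) \left(-225\right) = \left(- \frac{5}{9} - 34 - -350 - -1190\right) \left(-225\right) = \left(- \frac{5}{9} - 34 + 350 + 1190\right) \left(-225\right) = \frac{13549}{9} \left(-225\right) = -338725$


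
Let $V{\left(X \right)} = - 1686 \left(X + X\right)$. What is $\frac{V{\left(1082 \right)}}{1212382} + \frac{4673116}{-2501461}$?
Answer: $- \frac{7396096093328}{1516363145051} \approx -4.8775$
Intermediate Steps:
$V{\left(X \right)} = - 3372 X$ ($V{\left(X \right)} = - 1686 \cdot 2 X = - 3372 X$)
$\frac{V{\left(1082 \right)}}{1212382} + \frac{4673116}{-2501461} = \frac{\left(-3372\right) 1082}{1212382} + \frac{4673116}{-2501461} = \left(-3648504\right) \frac{1}{1212382} + 4673116 \left(- \frac{1}{2501461}\right) = - \frac{1824252}{606191} - \frac{4673116}{2501461} = - \frac{7396096093328}{1516363145051}$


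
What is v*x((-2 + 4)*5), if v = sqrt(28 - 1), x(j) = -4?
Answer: -12*sqrt(3) ≈ -20.785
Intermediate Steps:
v = 3*sqrt(3) (v = sqrt(27) = 3*sqrt(3) ≈ 5.1962)
v*x((-2 + 4)*5) = (3*sqrt(3))*(-4) = -12*sqrt(3)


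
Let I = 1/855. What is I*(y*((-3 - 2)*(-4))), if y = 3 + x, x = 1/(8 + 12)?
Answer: 61/855 ≈ 0.071345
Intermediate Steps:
x = 1/20 ≈ 0.050000
y = 61/20 (y = 3 + 1/20 = 61/20 ≈ 3.0500)
I = 1/855 ≈ 0.0011696
I*(y*((-3 - 2)*(-4))) = (61*((-3 - 2)*(-4))/20)/855 = (61*(-5*(-4))/20)/855 = ((61/20)*20)/855 = (1/855)*61 = 61/855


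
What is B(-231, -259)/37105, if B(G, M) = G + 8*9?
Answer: -159/37105 ≈ -0.0042851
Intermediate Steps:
B(G, M) = 72 + G (B(G, M) = G + 72 = 72 + G)
B(-231, -259)/37105 = (72 - 231)/37105 = -159*1/37105 = -159/37105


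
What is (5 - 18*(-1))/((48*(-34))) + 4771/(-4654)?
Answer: -303589/292128 ≈ -1.0392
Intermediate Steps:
(5 - 18*(-1))/((48*(-34))) + 4771/(-4654) = (5 + 18)/(-1632) + 4771*(-1/4654) = 23*(-1/1632) - 367/358 = -23/1632 - 367/358 = -303589/292128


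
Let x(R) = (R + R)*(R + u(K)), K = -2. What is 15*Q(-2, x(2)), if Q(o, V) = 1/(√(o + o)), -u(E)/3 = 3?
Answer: -15*I/2 ≈ -7.5*I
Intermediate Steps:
u(E) = -9 (u(E) = -3*3 = -9)
x(R) = 2*R*(-9 + R) (x(R) = (R + R)*(R - 9) = (2*R)*(-9 + R) = 2*R*(-9 + R))
Q(o, V) = √2/(2*√o) (Q(o, V) = 1/(√(2*o)) = 1/(√2*√o) = √2/(2*√o))
15*Q(-2, x(2)) = 15*(√2/(2*√(-2))) = 15*(√2*(-I*√2/2)/2) = 15*(-I/2) = -15*I/2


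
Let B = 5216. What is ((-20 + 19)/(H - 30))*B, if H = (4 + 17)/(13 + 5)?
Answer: 31296/173 ≈ 180.90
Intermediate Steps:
H = 7/6 (H = 21/18 = 21*(1/18) = 7/6 ≈ 1.1667)
((-20 + 19)/(H - 30))*B = ((-20 + 19)/(7/6 - 30))*5216 = -1/(-173/6)*5216 = -1*(-6/173)*5216 = (6/173)*5216 = 31296/173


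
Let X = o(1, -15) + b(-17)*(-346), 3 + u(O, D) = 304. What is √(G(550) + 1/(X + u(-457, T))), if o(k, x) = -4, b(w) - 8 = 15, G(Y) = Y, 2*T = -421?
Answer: √32279998889/7661 ≈ 23.452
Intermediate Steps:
T = -421/2 (T = (½)*(-421) = -421/2 ≈ -210.50)
u(O, D) = 301 (u(O, D) = -3 + 304 = 301)
b(w) = 23 (b(w) = 8 + 15 = 23)
X = -7962 (X = -4 + 23*(-346) = -4 - 7958 = -7962)
√(G(550) + 1/(X + u(-457, T))) = √(550 + 1/(-7962 + 301)) = √(550 + 1/(-7661)) = √(550 - 1/7661) = √(4213549/7661) = √32279998889/7661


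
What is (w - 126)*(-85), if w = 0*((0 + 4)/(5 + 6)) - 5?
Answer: 11135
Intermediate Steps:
w = -5 (w = 0*(4/11) - 5 = 0 - 5 = -5)
(w - 126)*(-85) = (-5 - 126)*(-85) = -131*(-85) = 11135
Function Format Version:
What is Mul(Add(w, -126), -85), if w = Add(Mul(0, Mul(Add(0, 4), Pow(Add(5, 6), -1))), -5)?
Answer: 11135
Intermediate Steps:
w = -5 (w = Add(Mul(0, Mul(4, Pow(11, -1))), -5) = Add(Mul(0, Mul(4, Rational(1, 11))), -5) = Add(Mul(0, Rational(4, 11)), -5) = Add(0, -5) = -5)
Mul(Add(w, -126), -85) = Mul(Add(-5, -126), -85) = Mul(-131, -85) = 11135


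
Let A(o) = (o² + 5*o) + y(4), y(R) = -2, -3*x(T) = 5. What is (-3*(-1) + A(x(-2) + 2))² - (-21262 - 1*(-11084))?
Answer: 825043/81 ≈ 10186.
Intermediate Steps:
x(T) = -5/3 (x(T) = -⅓*5 = -5/3)
A(o) = -2 + o² + 5*o (A(o) = (o² + 5*o) - 2 = -2 + o² + 5*o)
(-3*(-1) + A(x(-2) + 2))² - (-21262 - 1*(-11084)) = (-3*(-1) + (-2 + (-5/3 + 2)² + 5*(-5/3 + 2)))² - (-21262 - 1*(-11084)) = (3 + (-2 + (⅓)² + 5*(⅓)))² - (-21262 + 11084) = (3 + (-2 + ⅑ + 5/3))² - 1*(-10178) = (3 - 2/9)² + 10178 = (25/9)² + 10178 = 625/81 + 10178 = 825043/81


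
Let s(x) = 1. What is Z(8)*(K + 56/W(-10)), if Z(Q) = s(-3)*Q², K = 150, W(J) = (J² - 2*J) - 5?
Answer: 1107584/115 ≈ 9631.2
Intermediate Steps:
W(J) = -5 + J² - 2*J
Z(Q) = Q² (Z(Q) = 1*Q² = Q²)
Z(8)*(K + 56/W(-10)) = 8²*(150 + 56/(-5 + (-10)² - 2*(-10))) = 64*(150 + 56/(-5 + 100 + 20)) = 64*(150 + 56/115) = 64*(17306/115) = 1107584/115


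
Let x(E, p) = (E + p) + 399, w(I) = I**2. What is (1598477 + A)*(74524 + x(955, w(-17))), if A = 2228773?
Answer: 291510150750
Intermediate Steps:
x(E, p) = 399 + E + p
(1598477 + A)*(74524 + x(955, w(-17))) = (1598477 + 2228773)*(74524 + (399 + 955 + (-17)**2)) = 3827250*(74524 + (399 + 955 + 289)) = 3827250*(74524 + 1643) = 3827250*76167 = 291510150750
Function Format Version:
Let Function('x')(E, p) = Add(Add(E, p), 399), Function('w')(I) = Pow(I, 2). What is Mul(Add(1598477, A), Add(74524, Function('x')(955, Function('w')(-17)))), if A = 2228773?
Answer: 291510150750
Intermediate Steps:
Function('x')(E, p) = Add(399, E, p)
Mul(Add(1598477, A), Add(74524, Function('x')(955, Function('w')(-17)))) = Mul(Add(1598477, 2228773), Add(74524, Add(399, 955, Pow(-17, 2)))) = Mul(3827250, Add(74524, Add(399, 955, 289))) = Mul(3827250, Add(74524, 1643)) = Mul(3827250, 76167) = 291510150750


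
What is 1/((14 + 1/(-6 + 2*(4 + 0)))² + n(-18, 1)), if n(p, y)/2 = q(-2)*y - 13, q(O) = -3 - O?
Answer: 4/729 ≈ 0.0054870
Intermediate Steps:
n(p, y) = -26 - 2*y (n(p, y) = 2*((-3 - 1*(-2))*y - 13) = 2*((-3 + 2)*y - 13) = 2*(-y - 13) = 2*(-13 - y) = -26 - 2*y)
1/((14 + 1/(-6 + 2*(4 + 0)))² + n(-18, 1)) = 1/((14 + 1/(-6 + 2*(4 + 0)))² + (-26 - 2*1)) = 1/((14 + 1/(-6 + 2*4))² + (-26 - 2)) = 1/((14 + 1/(-6 + 8))² - 28) = 1/((14 + 1/2)² - 28) = 1/((14 + ½)² - 28) = 1/((29/2)² - 28) = 1/(841/4 - 28) = 1/(729/4) = 4/729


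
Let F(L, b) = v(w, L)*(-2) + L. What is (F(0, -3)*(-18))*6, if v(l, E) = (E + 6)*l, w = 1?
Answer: 1296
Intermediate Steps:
v(l, E) = l*(6 + E) (v(l, E) = (6 + E)*l = l*(6 + E))
F(L, b) = -12 - L (F(L, b) = (1*(6 + L))*(-2) + L = (6 + L)*(-2) + L = (-12 - 2*L) + L = -12 - L)
(F(0, -3)*(-18))*6 = ((-12 - 1*0)*(-18))*6 = ((-12 + 0)*(-18))*6 = -12*(-18)*6 = 216*6 = 1296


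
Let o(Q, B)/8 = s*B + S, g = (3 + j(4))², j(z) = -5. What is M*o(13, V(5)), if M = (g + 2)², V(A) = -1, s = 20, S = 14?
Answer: -1728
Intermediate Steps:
g = 4 (g = (3 - 5)² = (-2)² = 4)
o(Q, B) = 112 + 160*B (o(Q, B) = 8*(20*B + 14) = 8*(14 + 20*B) = 112 + 160*B)
M = 36 (M = (4 + 2)² = 6² = 36)
M*o(13, V(5)) = 36*(112 + 160*(-1)) = 36*(112 - 160) = 36*(-48) = -1728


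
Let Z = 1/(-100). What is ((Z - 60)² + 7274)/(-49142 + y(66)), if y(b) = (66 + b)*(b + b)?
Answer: -108752001/317180000 ≈ -0.34287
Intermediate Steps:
Z = -1/100 ≈ -0.010000
y(b) = 2*b*(66 + b) (y(b) = (66 + b)*(2*b) = 2*b*(66 + b))
((Z - 60)² + 7274)/(-49142 + y(66)) = ((-1/100 - 60)² + 7274)/(-49142 + 2*66*(66 + 66)) = ((-6001/100)² + 7274)/(-49142 + 2*66*132) = (36012001/10000 + 7274)/(-49142 + 17424) = (108752001/10000)/(-31718) = (108752001/10000)*(-1/31718) = -108752001/317180000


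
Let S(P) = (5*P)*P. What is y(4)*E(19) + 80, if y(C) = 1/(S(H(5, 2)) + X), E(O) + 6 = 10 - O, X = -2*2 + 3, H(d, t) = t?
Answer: 1505/19 ≈ 79.211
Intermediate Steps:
S(P) = 5*P²
X = -1 (X = -4 + 3 = -1)
E(O) = 4 - O (E(O) = -6 + (10 - O) = 4 - O)
y(C) = 1/19 (y(C) = 1/(5*2² - 1) = 1/(5*4 - 1) = 1/(20 - 1) = 1/19)
y(4)*E(19) + 80 = (4 - 1*19)/19 + 80 = (4 - 19)/19 + 80 = (1/19)*(-15) + 80 = -15/19 + 80 = 1505/19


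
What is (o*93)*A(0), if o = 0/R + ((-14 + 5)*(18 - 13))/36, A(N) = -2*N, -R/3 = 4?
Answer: 0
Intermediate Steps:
R = -12 (R = -3*4 = -12)
o = -5/4 (o = 0/(-12) + ((-14 + 5)*(18 - 13))/36 = 0*(-1/12) - 9*5*(1/36) = 0 - 45*1/36 = 0 - 5/4 = -5/4 ≈ -1.2500)
(o*93)*A(0) = (-5/4*93)*(-2*0) = -465/4*0 = 0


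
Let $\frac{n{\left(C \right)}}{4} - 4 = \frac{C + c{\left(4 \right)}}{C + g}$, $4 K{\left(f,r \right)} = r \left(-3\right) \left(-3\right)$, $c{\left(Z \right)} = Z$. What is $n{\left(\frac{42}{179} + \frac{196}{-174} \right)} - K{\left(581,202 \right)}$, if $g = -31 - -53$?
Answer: $- \frac{143949227}{328718} \approx -437.91$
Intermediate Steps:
$K{\left(f,r \right)} = \frac{9 r}{4}$ ($K{\left(f,r \right)} = \frac{r \left(-3\right) \left(-3\right)}{4} = \frac{- 3 r \left(-3\right)}{4} = \frac{9 r}{4}$)
$g = 22$ ($g = -31 + 53 = 22$)
$n{\left(C \right)} = 16 + \frac{4 \left(4 + C\right)}{22 + C}$ ($n{\left(C \right)} = 16 + 4 \frac{C + 4}{C + 22} = 16 + 4 \frac{4 + C}{22 + C} = 16 + \frac{4 \left(4 + C\right)}{22 + C}$)
$n{\left(\frac{42}{179} + \frac{196}{-174} \right)} - K{\left(581,202 \right)} = \frac{4 \left(92 + 5 \left(\frac{42}{179} + \frac{196}{-174}\right)\right)}{22 + \left(\frac{42}{179} + \frac{196}{-174}\right)} - \frac{9}{4} \cdot 202 = \frac{4 \left(92 + 5 \left(42 \cdot \frac{1}{179} + 196 \left(- \frac{1}{174}\right)\right)\right)}{22 + \left(42 \cdot \frac{1}{179} + 196 \left(- \frac{1}{174}\right)\right)} - \frac{909}{2} = \frac{4 \left(92 + 5 \left(\frac{42}{179} - \frac{98}{87}\right)\right)}{22 + \left(\frac{42}{179} - \frac{98}{87}\right)} - \frac{909}{2} = \frac{4 \left(92 + 5 \left(- \frac{13888}{15573}\right)\right)}{22 - \frac{13888}{15573}} - \frac{909}{2} = \frac{4 \left(92 - \frac{69440}{15573}\right)}{\frac{328718}{15573}} - \frac{909}{2} = 4 \cdot \frac{15573}{328718} \cdot \frac{1363276}{15573} - \frac{909}{2} = \frac{2726552}{164359} - \frac{909}{2} = - \frac{143949227}{328718}$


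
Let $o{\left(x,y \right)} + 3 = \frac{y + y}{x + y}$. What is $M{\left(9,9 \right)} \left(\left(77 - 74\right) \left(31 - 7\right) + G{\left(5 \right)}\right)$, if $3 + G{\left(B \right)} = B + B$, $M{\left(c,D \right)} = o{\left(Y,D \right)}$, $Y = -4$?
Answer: $\frac{237}{5} \approx 47.4$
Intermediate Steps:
$o{\left(x,y \right)} = -3 + \frac{2 y}{x + y}$ ($o{\left(x,y \right)} = -3 + \frac{y + y}{x + y} = -3 + \frac{2 y}{x + y}$)
$M{\left(c,D \right)} = \frac{12 - D}{-4 + D}$ ($M{\left(c,D \right)} = \frac{- D - -12}{-4 + D} = \frac{- D + 12}{-4 + D} = \frac{12 - D}{-4 + D}$)
$G{\left(B \right)} = -3 + 2 B$ ($G{\left(B \right)} = -3 + \left(B + B\right) = -3 + 2 B$)
$M{\left(9,9 \right)} \left(\left(77 - 74\right) \left(31 - 7\right) + G{\left(5 \right)}\right) = \frac{12 - 9}{-4 + 9} \left(\left(77 - 74\right) \left(31 - 7\right) + \left(-3 + 2 \cdot 5\right)\right) = \frac{12 - 9}{5} \left(3 \cdot 24 + \left(-3 + 10\right)\right) = \frac{1}{5} \cdot 3 \left(72 + 7\right) = \frac{3}{5} \cdot 79 = \frac{237}{5}$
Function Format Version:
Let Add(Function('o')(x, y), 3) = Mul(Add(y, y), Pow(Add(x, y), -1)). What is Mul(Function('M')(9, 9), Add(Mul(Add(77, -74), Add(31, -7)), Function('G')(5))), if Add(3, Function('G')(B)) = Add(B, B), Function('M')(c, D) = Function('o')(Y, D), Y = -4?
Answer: Rational(237, 5) ≈ 47.400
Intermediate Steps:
Function('o')(x, y) = Add(-3, Mul(2, y, Pow(Add(x, y), -1))) (Function('o')(x, y) = Add(-3, Mul(Add(y, y), Pow(Add(x, y), -1))) = Add(-3, Mul(Mul(2, y), Pow(Add(x, y), -1))) = Add(-3, Mul(2, y, Pow(Add(x, y), -1))))
Function('M')(c, D) = Mul(Pow(Add(-4, D), -1), Add(12, Mul(-1, D))) (Function('M')(c, D) = Mul(Pow(Add(-4, D), -1), Add(Mul(-1, D), Mul(-3, -4))) = Mul(Pow(Add(-4, D), -1), Add(Mul(-1, D), 12)) = Mul(Pow(Add(-4, D), -1), Add(12, Mul(-1, D))))
Function('G')(B) = Add(-3, Mul(2, B)) (Function('G')(B) = Add(-3, Add(B, B)) = Add(-3, Mul(2, B)))
Mul(Function('M')(9, 9), Add(Mul(Add(77, -74), Add(31, -7)), Function('G')(5))) = Mul(Mul(Pow(Add(-4, 9), -1), Add(12, Mul(-1, 9))), Add(Mul(Add(77, -74), Add(31, -7)), Add(-3, Mul(2, 5)))) = Mul(Mul(Pow(5, -1), Add(12, -9)), Add(Mul(3, 24), Add(-3, 10))) = Mul(Mul(Rational(1, 5), 3), Add(72, 7)) = Mul(Rational(3, 5), 79) = Rational(237, 5)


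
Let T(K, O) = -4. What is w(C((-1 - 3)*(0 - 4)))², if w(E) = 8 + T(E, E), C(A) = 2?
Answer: 16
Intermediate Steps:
w(E) = 4 (w(E) = 8 - 4 = 4)
w(C((-1 - 3)*(0 - 4)))² = 4² = 16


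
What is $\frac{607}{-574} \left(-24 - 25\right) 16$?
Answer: $\frac{33992}{41} \approx 829.07$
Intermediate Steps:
$\frac{607}{-574} \left(-24 - 25\right) 16 = 607 \left(- \frac{1}{574}\right) \left(\left(-49\right) 16\right) = \left(- \frac{607}{574}\right) \left(-784\right) = \frac{33992}{41}$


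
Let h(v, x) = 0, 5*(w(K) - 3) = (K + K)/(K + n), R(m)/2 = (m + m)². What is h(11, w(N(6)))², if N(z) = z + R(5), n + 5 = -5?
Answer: 0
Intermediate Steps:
R(m) = 8*m² (R(m) = 2*(m + m)² = 2*(2*m)² = 2*(4*m²) = 8*m²)
n = -10 (n = -5 - 5 = -10)
N(z) = 200 + z (N(z) = z + 8*5² = z + 8*25 = z + 200 = 200 + z)
w(K) = 3 + 2*K/(5*(-10 + K)) (w(K) = 3 + ((K + K)/(K - 10))/5 = 3 + ((2*K)/(-10 + K))/5 = 3 + (2*K/(-10 + K))/5 = 3 + 2*K/(5*(-10 + K)))
h(11, w(N(6)))² = 0² = 0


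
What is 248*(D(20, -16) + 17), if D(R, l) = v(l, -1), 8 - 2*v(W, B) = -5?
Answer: 5828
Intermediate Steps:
v(W, B) = 13/2 (v(W, B) = 4 - ½*(-5) = 4 + 5/2 = 13/2)
D(R, l) = 13/2
248*(D(20, -16) + 17) = 248*(13/2 + 17) = 248*(47/2) = 5828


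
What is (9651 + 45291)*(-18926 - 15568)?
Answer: -1895169348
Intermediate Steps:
(9651 + 45291)*(-18926 - 15568) = 54942*(-34494) = -1895169348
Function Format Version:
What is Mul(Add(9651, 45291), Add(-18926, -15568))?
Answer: -1895169348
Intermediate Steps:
Mul(Add(9651, 45291), Add(-18926, -15568)) = Mul(54942, -34494) = -1895169348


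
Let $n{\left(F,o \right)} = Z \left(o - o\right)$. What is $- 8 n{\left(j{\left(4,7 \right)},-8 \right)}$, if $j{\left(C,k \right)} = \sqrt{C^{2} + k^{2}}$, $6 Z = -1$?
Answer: $0$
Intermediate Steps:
$Z = - \frac{1}{6}$ ($Z = \frac{1}{6} \left(-1\right) = - \frac{1}{6} \approx -0.16667$)
$n{\left(F,o \right)} = 0$ ($n{\left(F,o \right)} = - \frac{o - o}{6} = \left(- \frac{1}{6}\right) 0 = 0$)
$- 8 n{\left(j{\left(4,7 \right)},-8 \right)} = \left(-8\right) 0 = 0$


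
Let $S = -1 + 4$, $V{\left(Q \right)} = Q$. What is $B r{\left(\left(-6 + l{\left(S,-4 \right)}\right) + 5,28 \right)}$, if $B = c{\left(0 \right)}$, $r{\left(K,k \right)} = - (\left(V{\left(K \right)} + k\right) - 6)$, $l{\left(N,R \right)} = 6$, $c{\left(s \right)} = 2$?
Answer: $-54$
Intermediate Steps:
$S = 3$
$r{\left(K,k \right)} = 6 - K - k$ ($r{\left(K,k \right)} = - (\left(K + k\right) - 6) = - (-6 + K + k) = 6 - K - k$)
$B = 2$
$B r{\left(\left(-6 + l{\left(S,-4 \right)}\right) + 5,28 \right)} = 2 \left(6 - \left(\left(-6 + 6\right) + 5\right) - 28\right) = 2 \left(6 - \left(0 + 5\right) - 28\right) = 2 \left(6 - 5 - 28\right) = 2 \left(-27\right) = -54$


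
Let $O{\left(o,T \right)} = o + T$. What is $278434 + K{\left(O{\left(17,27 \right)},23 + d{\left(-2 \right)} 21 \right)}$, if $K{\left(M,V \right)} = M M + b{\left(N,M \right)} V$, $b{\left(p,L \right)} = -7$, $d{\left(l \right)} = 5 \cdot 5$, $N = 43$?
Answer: $276534$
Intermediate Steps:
$d{\left(l \right)} = 25$
$O{\left(o,T \right)} = T + o$
$K{\left(M,V \right)} = M^{2} - 7 V$ ($K{\left(M,V \right)} = M M - 7 V = M^{2} - 7 V$)
$278434 + K{\left(O{\left(17,27 \right)},23 + d{\left(-2 \right)} 21 \right)} = 278434 + \left(\left(27 + 17\right)^{2} - 7 \left(23 + 25 \cdot 21\right)\right) = 278434 + \left(44^{2} - 7 \left(23 + 525\right)\right) = 278434 + \left(1936 - 3836\right) = 278434 - 1900 = 276534$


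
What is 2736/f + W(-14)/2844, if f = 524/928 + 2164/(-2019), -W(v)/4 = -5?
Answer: -911191020973/168904449 ≈ -5394.7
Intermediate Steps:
W(v) = 20 (W(v) = -4*(-5) = 20)
f = -237559/468408 (f = 524*(1/928) + 2164*(-1/2019) = 131/232 - 2164/2019 = -237559/468408 ≈ -0.50716)
2736/f + W(-14)/2844 = 2736/(-237559/468408) + 20/2844 = 2736*(-468408/237559) + 20*(1/2844) = -1281564288/237559 + 5/711 = -911191020973/168904449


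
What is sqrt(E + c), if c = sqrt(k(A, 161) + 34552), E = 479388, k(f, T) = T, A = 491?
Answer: sqrt(479388 + 3*sqrt(3857)) ≈ 692.51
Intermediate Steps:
c = 3*sqrt(3857) (c = sqrt(161 + 34552) = sqrt(34713) = 3*sqrt(3857) ≈ 186.31)
sqrt(E + c) = sqrt(479388 + 3*sqrt(3857))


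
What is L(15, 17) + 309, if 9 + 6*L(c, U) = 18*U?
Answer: 717/2 ≈ 358.50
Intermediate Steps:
L(c, U) = -3/2 + 3*U (L(c, U) = -3/2 + (18*U)/6 = -3/2 + 3*U)
L(15, 17) + 309 = (-3/2 + 3*17) + 309 = (-3/2 + 51) + 309 = 99/2 + 309 = 717/2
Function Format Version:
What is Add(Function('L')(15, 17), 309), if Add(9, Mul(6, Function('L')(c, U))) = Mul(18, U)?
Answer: Rational(717, 2) ≈ 358.50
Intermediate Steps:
Function('L')(c, U) = Add(Rational(-3, 2), Mul(3, U)) (Function('L')(c, U) = Add(Rational(-3, 2), Mul(Rational(1, 6), Mul(18, U))) = Add(Rational(-3, 2), Mul(3, U)))
Add(Function('L')(15, 17), 309) = Add(Add(Rational(-3, 2), Mul(3, 17)), 309) = Add(Add(Rational(-3, 2), 51), 309) = Add(Rational(99, 2), 309) = Rational(717, 2)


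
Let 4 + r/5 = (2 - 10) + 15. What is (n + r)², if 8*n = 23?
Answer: 20449/64 ≈ 319.52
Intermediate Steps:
r = 15 (r = -20 + 5*((2 - 10) + 15) = -20 + 5*(-8 + 15) = -20 + 5*7 = -20 + 35 = 15)
n = 23/8 (n = (⅛)*23 = 23/8 ≈ 2.8750)
(n + r)² = (23/8 + 15)² = (143/8)² = 20449/64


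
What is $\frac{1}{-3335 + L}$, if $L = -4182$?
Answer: $- \frac{1}{7517} \approx -0.00013303$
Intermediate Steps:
$\frac{1}{-3335 + L} = \frac{1}{-3335 - 4182} = \frac{1}{-7517} = - \frac{1}{7517}$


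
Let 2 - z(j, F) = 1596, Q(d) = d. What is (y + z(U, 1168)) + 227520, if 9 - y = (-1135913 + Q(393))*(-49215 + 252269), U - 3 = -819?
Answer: 230572104015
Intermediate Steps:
U = -816 (U = 3 - 819 = -816)
z(j, F) = -1594 (z(j, F) = 2 - 1*1596 = 2 - 1596 = -1594)
y = 230571878089 (y = 9 - (-1135913 + 393)*(-49215 + 252269) = 9 - (-1135520)*203054 = 9 - 1*(-230571878080) = 9 + 230571878080 = 230571878089)
(y + z(U, 1168)) + 227520 = (230571878089 - 1594) + 227520 = 230571876495 + 227520 = 230572104015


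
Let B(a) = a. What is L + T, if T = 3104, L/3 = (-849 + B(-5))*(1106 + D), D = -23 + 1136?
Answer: -5681974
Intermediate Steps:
D = 1113
L = -5685078 (L = 3*((-849 - 5)*(1106 + 1113)) = 3*(-854*2219) = 3*(-1895026) = -5685078)
L + T = -5685078 + 3104 = -5681974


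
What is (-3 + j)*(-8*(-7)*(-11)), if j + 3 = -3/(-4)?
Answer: 3234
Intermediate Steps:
j = -9/4 (j = -3 - 3/(-4) = -3 - 3*(-¼) = -3 + ¾ = -9/4 ≈ -2.2500)
(-3 + j)*(-8*(-7)*(-11)) = (-3 - 9/4)*(-8*(-7)*(-11)) = -294*(-11) = -21/4*(-616) = 3234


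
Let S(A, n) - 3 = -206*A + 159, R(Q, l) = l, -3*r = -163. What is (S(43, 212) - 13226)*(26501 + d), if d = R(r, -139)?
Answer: -577907764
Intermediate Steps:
r = 163/3 (r = -⅓*(-163) = 163/3 ≈ 54.333)
d = -139
S(A, n) = 162 - 206*A (S(A, n) = 3 + (-206*A + 159) = 3 + (159 - 206*A) = 162 - 206*A)
(S(43, 212) - 13226)*(26501 + d) = ((162 - 206*43) - 13226)*(26501 - 139) = ((162 - 8858) - 13226)*26362 = (-8696 - 13226)*26362 = -21922*26362 = -577907764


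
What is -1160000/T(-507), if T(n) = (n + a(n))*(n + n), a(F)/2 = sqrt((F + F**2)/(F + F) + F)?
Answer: -580000/260089 - 2320000*I*sqrt(190)/131865123 ≈ -2.23 - 0.24251*I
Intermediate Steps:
a(F) = 2*sqrt(F + (F + F**2)/(2*F)) (a(F) = 2*sqrt((F + F**2)/(F + F) + F) = 2*sqrt((F + F**2)/((2*F)) + F) = 2*sqrt((F + F**2)*(1/(2*F)) + F) = 2*sqrt((F + F**2)/(2*F) + F) = 2*sqrt(F + (F + F**2)/(2*F)))
T(n) = 2*n*(n + sqrt(2 + 6*n)) (T(n) = (n + sqrt(2 + 6*n))*(n + n) = (n + sqrt(2 + 6*n))*(2*n) = 2*n*(n + sqrt(2 + 6*n)))
-1160000/T(-507) = -1160000*(-1/(1014*(-507 + sqrt(2 + 6*(-507))))) = -1160000*(-1/(1014*(-507 + sqrt(2 - 3042)))) = -1160000*(-1/(1014*(-507 + sqrt(-3040)))) = -1160000*(-1/(1014*(-507 + 4*I*sqrt(190)))) = -1160000/(514098 - 4056*I*sqrt(190))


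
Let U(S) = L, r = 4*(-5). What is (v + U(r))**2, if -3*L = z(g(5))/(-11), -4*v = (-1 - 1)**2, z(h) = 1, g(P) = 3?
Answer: 1024/1089 ≈ 0.94031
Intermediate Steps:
v = -1 (v = -(-1 - 1)**2/4 = -1/4*(-2)**2 = -1/4*4 = -1)
r = -20
L = 1/33 (L = -1/(3*(-11)) = -(-1)/(3*11) = -1/3*(-1/11) = 1/33 ≈ 0.030303)
U(S) = 1/33
(v + U(r))**2 = (-1 + 1/33)**2 = (-32/33)**2 = 1024/1089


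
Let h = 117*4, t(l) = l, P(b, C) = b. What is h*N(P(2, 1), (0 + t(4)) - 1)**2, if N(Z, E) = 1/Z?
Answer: 117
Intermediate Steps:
h = 468
h*N(P(2, 1), (0 + t(4)) - 1)**2 = 468*(1/2)**2 = 468*(1/4) = 117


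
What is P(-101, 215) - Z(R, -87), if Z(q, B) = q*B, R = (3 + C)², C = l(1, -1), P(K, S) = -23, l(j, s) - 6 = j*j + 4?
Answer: 17029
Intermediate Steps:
l(j, s) = 10 + j² (l(j, s) = 6 + (j*j + 4) = 6 + (j² + 4) = 6 + (4 + j²) = 10 + j²)
C = 11 (C = 10 + 1² = 10 + 1 = 11)
R = 196 (R = (3 + 11)² = 14² = 196)
Z(q, B) = B*q
P(-101, 215) - Z(R, -87) = -23 - (-87)*196 = -23 - 1*(-17052) = -23 + 17052 = 17029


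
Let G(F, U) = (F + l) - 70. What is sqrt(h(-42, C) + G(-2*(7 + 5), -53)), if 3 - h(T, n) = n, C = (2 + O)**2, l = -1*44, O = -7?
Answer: 4*I*sqrt(10) ≈ 12.649*I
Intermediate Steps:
l = -44
C = 25 (C = (2 - 7)**2 = (-5)**2 = 25)
h(T, n) = 3 - n
G(F, U) = -114 + F (G(F, U) = (F - 44) - 70 = (-44 + F) - 70 = -114 + F)
sqrt(h(-42, C) + G(-2*(7 + 5), -53)) = sqrt((3 - 1*25) + (-114 - 2*(7 + 5))) = sqrt((3 - 25) + (-114 - 2*12)) = sqrt(-22 + (-114 - 24)) = sqrt(-22 - 138) = sqrt(-160) = 4*I*sqrt(10)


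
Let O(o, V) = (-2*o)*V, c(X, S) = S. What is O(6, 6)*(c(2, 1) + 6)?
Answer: -504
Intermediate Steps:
O(o, V) = -2*V*o
O(6, 6)*(c(2, 1) + 6) = (-2*6*6)*(1 + 6) = -72*7 = -504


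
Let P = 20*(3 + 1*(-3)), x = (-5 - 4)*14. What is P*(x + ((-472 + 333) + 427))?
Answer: 0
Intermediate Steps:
x = -126 (x = -9*14 = -126)
P = 0 (P = 20*(3 - 3) = 20*0 = 0)
P*(x + ((-472 + 333) + 427)) = 0*(-126 + ((-472 + 333) + 427)) = 0*(-126 + (-139 + 427)) = 0*(-126 + 288) = 0*162 = 0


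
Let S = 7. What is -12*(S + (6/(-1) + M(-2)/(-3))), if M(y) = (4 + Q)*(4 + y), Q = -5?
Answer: -20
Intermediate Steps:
M(y) = -4 - y (M(y) = (4 - 5)*(4 + y) = -(4 + y) = -4 - y)
-12*(S + (6/(-1) + M(-2)/(-3))) = -12*(7 + (6/(-1) + (-4 - 1*(-2))/(-3))) = -12*(7 + (6*(-1) + (-4 + 2)*(-⅓))) = -12*(7 + (-6 - 2*(-⅓))) = -12*(7 + (-6 + ⅔)) = -12*(7 - 16/3) = -12*5/3 = -20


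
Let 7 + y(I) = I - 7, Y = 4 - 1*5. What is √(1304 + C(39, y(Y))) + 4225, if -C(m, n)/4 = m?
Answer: 4225 + 2*√287 ≈ 4258.9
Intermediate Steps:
Y = -1 (Y = 4 - 5 = -1)
y(I) = -14 + I (y(I) = -7 + (I - 7) = -7 + (-7 + I) = -14 + I)
C(m, n) = -4*m
√(1304 + C(39, y(Y))) + 4225 = √(1304 - 4*39) + 4225 = √(1304 - 156) + 4225 = √1148 + 4225 = 2*√287 + 4225 = 4225 + 2*√287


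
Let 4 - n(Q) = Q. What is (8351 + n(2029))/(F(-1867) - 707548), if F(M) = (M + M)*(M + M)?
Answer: 3163/6617604 ≈ 0.00047797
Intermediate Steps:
n(Q) = 4 - Q
F(M) = 4*M**2 (F(M) = (2*M)*(2*M) = 4*M**2)
(8351 + n(2029))/(F(-1867) - 707548) = (8351 + (4 - 1*2029))/(4*(-1867)**2 - 707548) = (8351 + (4 - 2029))/(4*3485689 - 707548) = (8351 - 2025)/(13942756 - 707548) = 6326/13235208 = 6326*(1/13235208) = 3163/6617604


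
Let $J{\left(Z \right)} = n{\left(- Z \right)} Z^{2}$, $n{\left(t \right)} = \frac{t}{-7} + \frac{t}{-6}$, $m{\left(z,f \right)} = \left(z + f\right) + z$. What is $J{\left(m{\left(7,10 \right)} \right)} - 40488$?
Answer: $- \frac{253464}{7} \approx -36209.0$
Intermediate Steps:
$m{\left(z,f \right)} = f + 2 z$ ($m{\left(z,f \right)} = \left(f + z\right) + z = f + 2 z$)
$n{\left(t \right)} = - \frac{13 t}{42}$ ($n{\left(t \right)} = t \left(- \frac{1}{7}\right) + t \left(- \frac{1}{6}\right) = - \frac{t}{7} - \frac{t}{6} = - \frac{13 t}{42}$)
$J{\left(Z \right)} = \frac{13 Z^{3}}{42}$ ($J{\left(Z \right)} = - \frac{13 \left(- Z\right)}{42} Z^{2} = \frac{13 Z}{42} Z^{2} = \frac{13 Z^{3}}{42}$)
$J{\left(m{\left(7,10 \right)} \right)} - 40488 = \frac{13 \left(10 + 2 \cdot 7\right)^{3}}{42} - 40488 = \frac{13 \left(10 + 14\right)^{3}}{42} - 40488 = \frac{13 \cdot 24^{3}}{42} - 40488 = \frac{13}{42} \cdot 13824 - 40488 = \frac{29952}{7} - 40488 = - \frac{253464}{7}$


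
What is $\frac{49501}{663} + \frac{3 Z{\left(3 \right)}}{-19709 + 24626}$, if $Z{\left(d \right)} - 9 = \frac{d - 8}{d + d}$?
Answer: $\frac{162275107}{2173314} \approx 74.667$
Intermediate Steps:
$Z{\left(d \right)} = 9 + \frac{-8 + d}{2 d}$ ($Z{\left(d \right)} = 9 + \frac{d - 8}{d + d} = 9 + \frac{-8 + d}{2 d}$)
$\frac{49501}{663} + \frac{3 Z{\left(3 \right)}}{-19709 + 24626} = \frac{49501}{663} + \frac{3 \left(\frac{19}{2} - \frac{4}{3}\right)}{-19709 + 24626} = 49501 \cdot \frac{1}{663} + \frac{3 \left(\frac{19}{2} - \frac{4}{3}\right)}{4917} = \frac{49501}{663} + 3 \left(\frac{19}{2} - \frac{4}{3}\right) \frac{1}{4917} = \frac{49501}{663} + 3 \cdot \frac{49}{6} \cdot \frac{1}{4917} = \frac{49501}{663} + \frac{49}{2} \cdot \frac{1}{4917} = \frac{49501}{663} + \frac{49}{9834} = \frac{162275107}{2173314}$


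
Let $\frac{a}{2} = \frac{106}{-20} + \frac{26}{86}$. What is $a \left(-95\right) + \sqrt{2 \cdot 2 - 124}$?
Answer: $\frac{40831}{43} + 2 i \sqrt{30} \approx 949.56 + 10.954 i$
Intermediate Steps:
$a = - \frac{2149}{215}$ ($a = 2 \left(\frac{106}{-20} + \frac{26}{86}\right) = 2 \left(106 \left(- \frac{1}{20}\right) + 26 \cdot \frac{1}{86}\right) = 2 \left(- \frac{53}{10} + \frac{13}{43}\right) = 2 \left(- \frac{2149}{430}\right) = - \frac{2149}{215} \approx -9.9953$)
$a \left(-95\right) + \sqrt{2 \cdot 2 - 124} = \left(- \frac{2149}{215}\right) \left(-95\right) + \sqrt{2 \cdot 2 - 124} = \frac{40831}{43} + \sqrt{4 - 124} = \frac{40831}{43} + \sqrt{-120} = \frac{40831}{43} + 2 i \sqrt{30}$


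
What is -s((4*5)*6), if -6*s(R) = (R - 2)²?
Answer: 6962/3 ≈ 2320.7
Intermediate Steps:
s(R) = -(-2 + R)²/6 (s(R) = -(R - 2)²/6 = -(-2 + R)²/6)
-s((4*5)*6) = -(-1)*(-2 + (4*5)*6)²/6 = -(-1)*(-2 + 20*6)²/6 = -(-1)*(-2 + 120)²/6 = -(-1)*118²/6 = -(-1)*13924/6 = -1*(-6962/3) = 6962/3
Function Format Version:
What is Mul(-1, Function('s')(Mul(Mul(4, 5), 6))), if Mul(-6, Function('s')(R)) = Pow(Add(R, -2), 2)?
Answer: Rational(6962, 3) ≈ 2320.7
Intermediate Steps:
Function('s')(R) = Mul(Rational(-1, 6), Pow(Add(-2, R), 2)) (Function('s')(R) = Mul(Rational(-1, 6), Pow(Add(R, -2), 2)) = Mul(Rational(-1, 6), Pow(Add(-2, R), 2)))
Mul(-1, Function('s')(Mul(Mul(4, 5), 6))) = Mul(-1, Mul(Rational(-1, 6), Pow(Add(-2, Mul(Mul(4, 5), 6)), 2))) = Mul(-1, Mul(Rational(-1, 6), Pow(Add(-2, Mul(20, 6)), 2))) = Mul(-1, Mul(Rational(-1, 6), Pow(Add(-2, 120), 2))) = Mul(-1, Mul(Rational(-1, 6), Pow(118, 2))) = Mul(-1, Mul(Rational(-1, 6), 13924)) = Mul(-1, Rational(-6962, 3)) = Rational(6962, 3)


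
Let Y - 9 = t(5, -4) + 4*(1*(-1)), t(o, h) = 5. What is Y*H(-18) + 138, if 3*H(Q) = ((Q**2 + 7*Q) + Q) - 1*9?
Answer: 708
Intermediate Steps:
H(Q) = -3 + Q**2/3 + 8*Q/3 (H(Q) = (((Q**2 + 7*Q) + Q) - 1*9)/3 = ((Q**2 + 8*Q) - 9)/3 = (-9 + Q**2 + 8*Q)/3 = -3 + Q**2/3 + 8*Q/3)
Y = 10 (Y = 9 + (5 + 4*(1*(-1))) = 9 + (5 + 4*(-1)) = 9 + (5 - 4) = 9 + 1 = 10)
Y*H(-18) + 138 = 10*(-3 + (1/3)*(-18)**2 + (8/3)*(-18)) + 138 = 10*(-3 + (1/3)*324 - 48) + 138 = 10*(-3 + 108 - 48) + 138 = 10*57 + 138 = 570 + 138 = 708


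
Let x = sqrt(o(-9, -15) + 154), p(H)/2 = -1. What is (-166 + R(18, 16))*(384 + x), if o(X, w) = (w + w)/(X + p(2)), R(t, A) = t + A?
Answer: -50688 - 24*sqrt(4741) ≈ -52341.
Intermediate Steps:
R(t, A) = A + t
p(H) = -2 (p(H) = 2*(-1) = -2)
o(X, w) = 2*w/(-2 + X) (o(X, w) = (w + w)/(X - 2) = (2*w)/(-2 + X) = 2*w/(-2 + X))
x = 2*sqrt(4741)/11 (x = sqrt(2*(-15)/(-2 - 9) + 154) = sqrt(2*(-15)/(-11) + 154) = sqrt(2*(-15)*(-1/11) + 154) = sqrt(30/11 + 154) = sqrt(1724/11) = 2*sqrt(4741)/11 ≈ 12.519)
(-166 + R(18, 16))*(384 + x) = (-166 + (16 + 18))*(384 + 2*sqrt(4741)/11) = (-166 + 34)*(384 + 2*sqrt(4741)/11) = -132*(384 + 2*sqrt(4741)/11) = -50688 - 24*sqrt(4741)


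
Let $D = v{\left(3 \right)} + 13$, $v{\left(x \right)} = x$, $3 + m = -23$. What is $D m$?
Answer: $-416$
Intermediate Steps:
$m = -26$ ($m = -3 - 23 = -26$)
$D = 16$ ($D = 3 + 13 = 16$)
$D m = 16 \left(-26\right) = -416$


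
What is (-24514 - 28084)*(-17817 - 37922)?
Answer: 2931759922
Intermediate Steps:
(-24514 - 28084)*(-17817 - 37922) = -52598*(-55739) = 2931759922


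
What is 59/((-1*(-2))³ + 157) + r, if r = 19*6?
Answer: 18869/165 ≈ 114.36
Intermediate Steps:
r = 114
59/((-1*(-2))³ + 157) + r = 59/((-1*(-2))³ + 157) + 114 = 59/(2³ + 157) + 114 = 59/(8 + 157) + 114 = 59/165 + 114 = 18869/165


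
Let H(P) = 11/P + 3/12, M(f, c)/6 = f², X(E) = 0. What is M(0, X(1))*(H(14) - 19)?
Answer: 0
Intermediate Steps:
M(f, c) = 6*f²
H(P) = ¼ + 11/P (H(P) = 11/P + 3*(1/12) = 11/P + ¼ = ¼ + 11/P)
M(0, X(1))*(H(14) - 19) = (6*0²)*((¼)*(44 + 14)/14 - 19) = (6*0)*((¼)*(1/14)*58 - 19) = 0*(29/28 - 19) = 0*(-503/28) = 0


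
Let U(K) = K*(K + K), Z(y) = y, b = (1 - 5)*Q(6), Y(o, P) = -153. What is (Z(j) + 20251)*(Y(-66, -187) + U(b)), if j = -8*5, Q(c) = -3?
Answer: 2728485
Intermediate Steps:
j = -40
b = 12 (b = (1 - 5)*(-3) = -4*(-3) = 12)
U(K) = 2*K**2 (U(K) = K*(2*K) = 2*K**2)
(Z(j) + 20251)*(Y(-66, -187) + U(b)) = (-40 + 20251)*(-153 + 2*12**2) = 20211*(-153 + 2*144) = 20211*(-153 + 288) = 20211*135 = 2728485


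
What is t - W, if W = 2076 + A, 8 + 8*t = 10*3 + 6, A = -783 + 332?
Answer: -3243/2 ≈ -1621.5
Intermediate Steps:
A = -451
t = 7/2 (t = -1 + (10*3 + 6)/8 = -1 + (30 + 6)/8 = -1 + (⅛)*36 = -1 + 9/2 = 7/2 ≈ 3.5000)
W = 1625 (W = 2076 - 451 = 1625)
t - W = 7/2 - 1*1625 = 7/2 - 1625 = -3243/2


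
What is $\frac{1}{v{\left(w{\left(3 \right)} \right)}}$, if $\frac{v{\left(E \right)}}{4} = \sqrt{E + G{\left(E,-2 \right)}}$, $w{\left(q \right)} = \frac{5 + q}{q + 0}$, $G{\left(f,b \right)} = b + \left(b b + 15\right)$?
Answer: $\frac{\sqrt{177}}{236} \approx 0.056373$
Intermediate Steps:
$G{\left(f,b \right)} = 15 + b + b^{2}$ ($G{\left(f,b \right)} = b + \left(b^{2} + 15\right) = b + \left(15 + b^{2}\right) = 15 + b + b^{2}$)
$w{\left(q \right)} = \frac{5 + q}{q}$
$v{\left(E \right)} = 4 \sqrt{17 + E}$ ($v{\left(E \right)} = 4 \sqrt{E + \left(15 - 2 + \left(-2\right)^{2}\right)} = 4 \sqrt{E + \left(15 - 2 + 4\right)} = 4 \sqrt{E + 17} = 4 \sqrt{17 + E}$)
$\frac{1}{v{\left(w{\left(3 \right)} \right)}} = \frac{1}{4 \sqrt{17 + \frac{5 + 3}{3}}} = \frac{1}{4 \sqrt{17 + \frac{1}{3} \cdot 8}} = \frac{1}{4 \sqrt{17 + \frac{8}{3}}} = \frac{1}{4 \sqrt{\frac{59}{3}}} = \frac{1}{4 \frac{\sqrt{177}}{3}} = \frac{1}{\frac{4}{3} \sqrt{177}} = \frac{\sqrt{177}}{236}$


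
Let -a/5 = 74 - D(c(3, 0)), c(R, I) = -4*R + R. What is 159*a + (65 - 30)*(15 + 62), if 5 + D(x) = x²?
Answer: 4285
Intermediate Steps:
c(R, I) = -3*R
D(x) = -5 + x²
a = 10 (a = -5*(74 - (-5 + (-3*3)²)) = -5*(74 - (-5 + (-9)²)) = -5*(74 - (-5 + 81)) = -5*(74 - 1*76) = -5*(74 - 76) = -5*(-2) = 10)
159*a + (65 - 30)*(15 + 62) = 159*10 + (65 - 30)*(15 + 62) = 1590 + 35*77 = 1590 + 2695 = 4285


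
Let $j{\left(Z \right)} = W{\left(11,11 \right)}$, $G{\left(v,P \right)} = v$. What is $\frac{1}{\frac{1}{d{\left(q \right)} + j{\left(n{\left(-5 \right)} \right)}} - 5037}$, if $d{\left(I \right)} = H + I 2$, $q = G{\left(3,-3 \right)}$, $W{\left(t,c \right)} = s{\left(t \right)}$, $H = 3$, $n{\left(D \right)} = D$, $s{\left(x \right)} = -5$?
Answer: $- \frac{4}{20147} \approx -0.00019854$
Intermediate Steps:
$W{\left(t,c \right)} = -5$
$q = 3$
$d{\left(I \right)} = 3 + 2 I$ ($d{\left(I \right)} = 3 + I 2 = 3 + 2 I$)
$j{\left(Z \right)} = -5$
$\frac{1}{\frac{1}{d{\left(q \right)} + j{\left(n{\left(-5 \right)} \right)}} - 5037} = \frac{1}{\frac{1}{\left(3 + 2 \cdot 3\right) - 5} - 5037} = \frac{1}{\frac{1}{\left(3 + 6\right) - 5} - 5037} = \frac{1}{\frac{1}{9 - 5} - 5037} = \frac{1}{\frac{1}{4} - 5037} = \frac{1}{- \frac{20147}{4}} = - \frac{4}{20147}$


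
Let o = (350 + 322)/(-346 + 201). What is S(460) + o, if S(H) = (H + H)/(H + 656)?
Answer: -154138/40455 ≈ -3.8101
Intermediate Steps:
o = -672/145 (o = 672/(-145) = -1/145*672 = -672/145 ≈ -4.6345)
S(H) = 2*H/(656 + H) (S(H) = (2*H)/(656 + H) = 2*H/(656 + H))
S(460) + o = 2*460/(656 + 460) - 672/145 = 2*460/1116 - 672/145 = 2*460*(1/1116) - 672/145 = 230/279 - 672/145 = -154138/40455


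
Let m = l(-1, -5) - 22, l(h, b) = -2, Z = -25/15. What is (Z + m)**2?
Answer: 5929/9 ≈ 658.78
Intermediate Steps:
Z = -5/3 (Z = -25*1/15 = -5/3 ≈ -1.6667)
m = -24 (m = -2 - 22 = -24)
(Z + m)**2 = (-5/3 - 24)**2 = (-77/3)**2 = 5929/9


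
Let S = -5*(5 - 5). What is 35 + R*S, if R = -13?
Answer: 35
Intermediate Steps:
S = 0 (S = -5*0 = 0)
35 + R*S = 35 - 13*0 = 35 + 0 = 35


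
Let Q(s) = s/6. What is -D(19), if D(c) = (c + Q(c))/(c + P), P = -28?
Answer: 133/54 ≈ 2.4630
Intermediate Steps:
Q(s) = s/6 (Q(s) = s*(1/6) = s/6)
D(c) = 7*c/(6*(-28 + c)) (D(c) = (c + c/6)/(c - 28) = (7*c/6)/(-28 + c) = 7*c/(6*(-28 + c)))
-D(19) = -7*19/(6*(-28 + 19)) = -7*19/(6*(-9)) = -7*19*(-1)/(6*9) = -1*(-133/54) = 133/54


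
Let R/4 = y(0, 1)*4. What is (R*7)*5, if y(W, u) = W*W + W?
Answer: 0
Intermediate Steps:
y(W, u) = W + W² (y(W, u) = W² + W = W + W²)
R = 0 (R = 4*((0*(1 + 0))*4) = 4*((0*1)*4) = 4*(0*4) = 4*0 = 0)
(R*7)*5 = (0*7)*5 = 0*5 = 0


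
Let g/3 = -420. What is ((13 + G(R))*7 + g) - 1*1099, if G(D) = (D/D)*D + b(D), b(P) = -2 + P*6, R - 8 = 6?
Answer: -1596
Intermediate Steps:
R = 14 (R = 8 + 6 = 14)
b(P) = -2 + 6*P
G(D) = -2 + 7*D (G(D) = (D/D)*D + (-2 + 6*D) = 1*D + (-2 + 6*D) = D + (-2 + 6*D) = -2 + 7*D)
g = -1260 (g = 3*(-420) = -1260)
((13 + G(R))*7 + g) - 1*1099 = ((13 + (-2 + 7*14))*7 - 1260) - 1*1099 = ((13 + (-2 + 98))*7 - 1260) - 1099 = ((13 + 96)*7 - 1260) - 1099 = (109*7 - 1260) - 1099 = (763 - 1260) - 1099 = -497 - 1099 = -1596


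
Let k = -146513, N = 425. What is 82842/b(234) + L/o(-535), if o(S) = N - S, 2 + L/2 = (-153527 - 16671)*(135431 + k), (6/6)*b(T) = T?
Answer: 12260977081/3120 ≈ 3.9298e+6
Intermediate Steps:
b(T) = T
L = 3772268468 (L = -4 + 2*((-153527 - 16671)*(135431 - 146513)) = -4 + 2*(-170198*(-11082)) = -4 + 2*1886134236 = -4 + 3772268472 = 3772268468)
o(S) = 425 - S
82842/b(234) + L/o(-535) = 82842/234 + 3772268468/(425 - 1*(-535)) = 82842*(1/234) + 3772268468/(425 + 535) = 13807/39 + 3772268468/960 = 13807/39 + 3772268468*(1/960) = 13807/39 + 943067117/240 = 12260977081/3120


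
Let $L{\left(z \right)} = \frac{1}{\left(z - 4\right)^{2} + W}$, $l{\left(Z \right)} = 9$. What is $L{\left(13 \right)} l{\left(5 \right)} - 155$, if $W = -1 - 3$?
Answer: $- \frac{11926}{77} \approx -154.88$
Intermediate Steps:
$W = -4$ ($W = -1 - 3 = -4$)
$L{\left(z \right)} = \frac{1}{-4 + \left(-4 + z\right)^{2}}$ ($L{\left(z \right)} = \frac{1}{\left(z - 4\right)^{2} - 4} = \frac{1}{\left(-4 + z\right)^{2} - 4} = \frac{1}{-4 + \left(-4 + z\right)^{2}}$)
$L{\left(13 \right)} l{\left(5 \right)} - 155 = \frac{1}{-4 + \left(-4 + 13\right)^{2}} \cdot 9 - 155 = \frac{1}{-4 + 9^{2}} \cdot 9 - 155 = \frac{1}{-4 + 81} \cdot 9 - 155 = \frac{1}{77} \cdot 9 - 155 = \frac{9}{77} - 155 = - \frac{11926}{77}$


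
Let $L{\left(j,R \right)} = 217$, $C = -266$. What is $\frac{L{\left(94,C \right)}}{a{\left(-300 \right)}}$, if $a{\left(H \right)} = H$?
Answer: $- \frac{217}{300} \approx -0.72333$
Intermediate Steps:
$\frac{L{\left(94,C \right)}}{a{\left(-300 \right)}} = \frac{217}{-300} = 217 \left(- \frac{1}{300}\right) = - \frac{217}{300}$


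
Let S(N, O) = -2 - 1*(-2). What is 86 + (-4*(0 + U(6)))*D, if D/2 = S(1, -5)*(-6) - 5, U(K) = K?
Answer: 326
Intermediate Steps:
S(N, O) = 0 (S(N, O) = -2 + 2 = 0)
D = -10 (D = 2*(0*(-6) - 5) = 2*(0 - 5) = 2*(-5) = -10)
86 + (-4*(0 + U(6)))*D = 86 - 4*(0 + 6)*(-10) = 86 - 4*6*(-10) = 86 - 24*(-10) = 86 + 240 = 326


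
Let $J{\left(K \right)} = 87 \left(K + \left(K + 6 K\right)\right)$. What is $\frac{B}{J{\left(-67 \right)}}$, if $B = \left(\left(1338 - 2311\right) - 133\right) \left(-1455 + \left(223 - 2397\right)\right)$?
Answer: $- \frac{2006837}{23316} \approx -86.071$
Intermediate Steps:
$J{\left(K \right)} = 696 K$ ($J{\left(K \right)} = 87 \left(K + 7 K\right) = 87 \cdot 8 K = 696 K$)
$B = 4013674$ ($B = \left(\left(1338 - 2311\right) - 133\right) \left(-1455 + \left(223 - 2397\right)\right) = \left(-973 - 133\right) \left(-1455 - 2174\right) = \left(-1106\right) \left(-3629\right) = 4013674$)
$\frac{B}{J{\left(-67 \right)}} = \frac{4013674}{696 \left(-67\right)} = \frac{4013674}{-46632} = 4013674 \left(- \frac{1}{46632}\right) = - \frac{2006837}{23316}$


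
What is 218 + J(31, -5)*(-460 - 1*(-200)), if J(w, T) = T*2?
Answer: 2818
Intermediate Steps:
J(w, T) = 2*T
218 + J(31, -5)*(-460 - 1*(-200)) = 218 + (2*(-5))*(-460 - 1*(-200)) = 218 - 10*(-460 + 200) = 218 - 10*(-260) = 218 + 2600 = 2818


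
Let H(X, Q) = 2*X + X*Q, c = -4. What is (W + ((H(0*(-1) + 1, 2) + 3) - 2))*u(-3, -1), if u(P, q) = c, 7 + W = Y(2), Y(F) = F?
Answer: 0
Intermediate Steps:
H(X, Q) = 2*X + Q*X
W = -5 (W = -7 + 2 = -5)
u(P, q) = -4
(W + ((H(0*(-1) + 1, 2) + 3) - 2))*u(-3, -1) = (-5 + (((0*(-1) + 1)*(2 + 2) + 3) - 2))*(-4) = (-5 + (((0 + 1)*4 + 3) - 2))*(-4) = (-5 + ((1*4 + 3) - 2))*(-4) = (-5 + ((4 + 3) - 2))*(-4) = (-5 + (7 - 2))*(-4) = (-5 + 5)*(-4) = 0*(-4) = 0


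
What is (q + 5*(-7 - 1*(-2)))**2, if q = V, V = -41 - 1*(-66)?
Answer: 0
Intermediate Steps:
V = 25 (V = -41 + 66 = 25)
q = 25
(q + 5*(-7 - 1*(-2)))**2 = (25 + 5*(-7 - 1*(-2)))**2 = (25 + 5*(-7 + 2))**2 = (25 + 5*(-5))**2 = (25 - 25)**2 = 0**2 = 0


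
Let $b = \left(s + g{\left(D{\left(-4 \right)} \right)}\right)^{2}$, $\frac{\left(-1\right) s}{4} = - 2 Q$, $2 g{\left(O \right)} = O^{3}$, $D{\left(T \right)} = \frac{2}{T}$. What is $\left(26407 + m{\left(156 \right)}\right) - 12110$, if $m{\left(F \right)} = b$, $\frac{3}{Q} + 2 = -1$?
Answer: $\frac{3676673}{256} \approx 14362.0$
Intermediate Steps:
$Q = -1$ ($Q = \frac{3}{-2 - 1} = \frac{3}{-3} = 3 \left(- \frac{1}{3}\right) = -1$)
$g{\left(O \right)} = \frac{O^{3}}{2}$
$s = -8$ ($s = - 4 \left(\left(-2\right) \left(-1\right)\right) = \left(-4\right) 2 = -8$)
$b = \frac{16641}{256}$ ($b = \left(-8 + \frac{\left(\frac{2}{-4}\right)^{3}}{2}\right)^{2} = \left(-8 + \frac{\left(2 \left(- \frac{1}{4}\right)\right)^{3}}{2}\right)^{2} = \left(-8 + \frac{\left(- \frac{1}{2}\right)^{3}}{2}\right)^{2} = \left(-8 + \frac{1}{2} \left(- \frac{1}{8}\right)\right)^{2} = \left(-8 - \frac{1}{16}\right)^{2} = \left(- \frac{129}{16}\right)^{2} = \frac{16641}{256} \approx 65.004$)
$m{\left(F \right)} = \frac{16641}{256}$
$\left(26407 + m{\left(156 \right)}\right) - 12110 = \left(26407 + \frac{16641}{256}\right) - 12110 = \frac{6776833}{256} - 12110 = \frac{3676673}{256}$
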